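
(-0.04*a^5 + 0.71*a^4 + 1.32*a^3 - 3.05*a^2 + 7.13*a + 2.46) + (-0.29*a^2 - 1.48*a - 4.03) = -0.04*a^5 + 0.71*a^4 + 1.32*a^3 - 3.34*a^2 + 5.65*a - 1.57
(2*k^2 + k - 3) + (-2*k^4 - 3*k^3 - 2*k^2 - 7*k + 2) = -2*k^4 - 3*k^3 - 6*k - 1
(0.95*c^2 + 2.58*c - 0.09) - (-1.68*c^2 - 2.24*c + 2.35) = 2.63*c^2 + 4.82*c - 2.44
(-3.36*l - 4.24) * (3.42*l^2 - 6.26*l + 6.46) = -11.4912*l^3 + 6.5328*l^2 + 4.8368*l - 27.3904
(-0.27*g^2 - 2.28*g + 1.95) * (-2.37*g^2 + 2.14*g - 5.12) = 0.6399*g^4 + 4.8258*g^3 - 8.1183*g^2 + 15.8466*g - 9.984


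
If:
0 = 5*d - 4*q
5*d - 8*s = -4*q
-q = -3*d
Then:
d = 0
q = 0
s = 0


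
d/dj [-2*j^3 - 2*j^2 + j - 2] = -6*j^2 - 4*j + 1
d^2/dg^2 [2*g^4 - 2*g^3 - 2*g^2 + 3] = 24*g^2 - 12*g - 4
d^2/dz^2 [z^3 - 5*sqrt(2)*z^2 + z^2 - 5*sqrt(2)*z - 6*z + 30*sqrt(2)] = 6*z - 10*sqrt(2) + 2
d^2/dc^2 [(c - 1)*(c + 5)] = 2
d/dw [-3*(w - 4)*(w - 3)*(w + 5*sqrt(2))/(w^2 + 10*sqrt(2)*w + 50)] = 3*(-w^4 - 20*sqrt(2)*w^3 - 238*w^2 + 35*sqrt(2)*w^2 - 380*sqrt(2)*w + 700*w + 600 + 1750*sqrt(2))/(w^4 + 20*sqrt(2)*w^3 + 300*w^2 + 1000*sqrt(2)*w + 2500)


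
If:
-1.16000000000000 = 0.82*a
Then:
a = -1.41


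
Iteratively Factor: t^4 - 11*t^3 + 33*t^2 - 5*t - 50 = (t + 1)*(t^3 - 12*t^2 + 45*t - 50) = (t - 5)*(t + 1)*(t^2 - 7*t + 10) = (t - 5)*(t - 2)*(t + 1)*(t - 5)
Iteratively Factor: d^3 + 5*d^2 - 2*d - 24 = (d + 4)*(d^2 + d - 6) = (d + 3)*(d + 4)*(d - 2)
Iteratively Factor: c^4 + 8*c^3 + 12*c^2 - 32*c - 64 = (c + 4)*(c^3 + 4*c^2 - 4*c - 16) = (c + 4)^2*(c^2 - 4) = (c + 2)*(c + 4)^2*(c - 2)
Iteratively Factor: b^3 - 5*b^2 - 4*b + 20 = (b + 2)*(b^2 - 7*b + 10) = (b - 2)*(b + 2)*(b - 5)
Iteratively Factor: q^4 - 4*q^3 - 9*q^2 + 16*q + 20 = (q - 5)*(q^3 + q^2 - 4*q - 4) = (q - 5)*(q - 2)*(q^2 + 3*q + 2) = (q - 5)*(q - 2)*(q + 1)*(q + 2)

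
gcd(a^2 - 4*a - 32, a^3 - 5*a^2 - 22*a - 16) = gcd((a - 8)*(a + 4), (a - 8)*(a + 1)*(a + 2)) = a - 8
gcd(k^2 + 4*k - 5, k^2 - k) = k - 1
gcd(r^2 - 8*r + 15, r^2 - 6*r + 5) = r - 5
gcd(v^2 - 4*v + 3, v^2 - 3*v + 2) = v - 1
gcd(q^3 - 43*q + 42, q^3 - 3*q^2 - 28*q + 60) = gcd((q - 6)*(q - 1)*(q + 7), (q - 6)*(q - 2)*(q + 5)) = q - 6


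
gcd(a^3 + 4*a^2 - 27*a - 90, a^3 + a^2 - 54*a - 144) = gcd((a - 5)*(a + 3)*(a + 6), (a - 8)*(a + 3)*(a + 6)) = a^2 + 9*a + 18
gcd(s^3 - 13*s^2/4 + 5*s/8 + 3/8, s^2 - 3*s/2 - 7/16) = s + 1/4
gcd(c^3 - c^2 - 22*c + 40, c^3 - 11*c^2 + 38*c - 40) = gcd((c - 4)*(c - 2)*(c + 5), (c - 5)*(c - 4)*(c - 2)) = c^2 - 6*c + 8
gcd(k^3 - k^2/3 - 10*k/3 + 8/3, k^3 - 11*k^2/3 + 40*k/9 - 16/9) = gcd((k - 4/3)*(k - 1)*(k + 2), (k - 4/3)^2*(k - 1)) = k^2 - 7*k/3 + 4/3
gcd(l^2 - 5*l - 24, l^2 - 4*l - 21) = l + 3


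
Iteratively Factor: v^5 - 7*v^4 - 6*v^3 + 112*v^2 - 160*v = (v)*(v^4 - 7*v^3 - 6*v^2 + 112*v - 160) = v*(v - 5)*(v^3 - 2*v^2 - 16*v + 32) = v*(v - 5)*(v - 4)*(v^2 + 2*v - 8) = v*(v - 5)*(v - 4)*(v - 2)*(v + 4)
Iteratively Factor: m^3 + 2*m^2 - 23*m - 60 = (m + 3)*(m^2 - m - 20) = (m + 3)*(m + 4)*(m - 5)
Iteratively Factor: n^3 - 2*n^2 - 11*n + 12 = (n - 4)*(n^2 + 2*n - 3) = (n - 4)*(n + 3)*(n - 1)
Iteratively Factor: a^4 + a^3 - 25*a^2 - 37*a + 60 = (a + 4)*(a^3 - 3*a^2 - 13*a + 15) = (a - 5)*(a + 4)*(a^2 + 2*a - 3) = (a - 5)*(a + 3)*(a + 4)*(a - 1)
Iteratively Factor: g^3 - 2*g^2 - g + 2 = (g + 1)*(g^2 - 3*g + 2) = (g - 1)*(g + 1)*(g - 2)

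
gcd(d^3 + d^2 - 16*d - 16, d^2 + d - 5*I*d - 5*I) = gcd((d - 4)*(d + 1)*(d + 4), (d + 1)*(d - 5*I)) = d + 1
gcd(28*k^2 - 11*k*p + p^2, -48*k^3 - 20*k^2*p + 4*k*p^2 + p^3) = -4*k + p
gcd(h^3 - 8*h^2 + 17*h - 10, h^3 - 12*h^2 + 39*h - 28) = h - 1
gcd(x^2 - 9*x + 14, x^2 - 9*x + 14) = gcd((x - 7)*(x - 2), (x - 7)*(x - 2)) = x^2 - 9*x + 14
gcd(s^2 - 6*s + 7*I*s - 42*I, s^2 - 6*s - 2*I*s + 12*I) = s - 6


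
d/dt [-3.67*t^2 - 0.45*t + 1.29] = -7.34*t - 0.45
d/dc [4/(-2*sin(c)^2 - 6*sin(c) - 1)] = 8*(2*sin(c) + 3)*cos(c)/(6*sin(c) - cos(2*c) + 2)^2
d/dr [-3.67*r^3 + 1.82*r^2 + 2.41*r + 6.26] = -11.01*r^2 + 3.64*r + 2.41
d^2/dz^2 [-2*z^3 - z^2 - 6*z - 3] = -12*z - 2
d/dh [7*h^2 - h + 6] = 14*h - 1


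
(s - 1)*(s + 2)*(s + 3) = s^3 + 4*s^2 + s - 6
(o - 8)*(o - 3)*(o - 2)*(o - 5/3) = o^4 - 44*o^3/3 + 203*o^2/3 - 374*o/3 + 80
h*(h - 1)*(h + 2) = h^3 + h^2 - 2*h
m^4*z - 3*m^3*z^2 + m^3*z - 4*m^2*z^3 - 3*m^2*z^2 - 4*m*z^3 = m*(m - 4*z)*(m + z)*(m*z + z)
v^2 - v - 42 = (v - 7)*(v + 6)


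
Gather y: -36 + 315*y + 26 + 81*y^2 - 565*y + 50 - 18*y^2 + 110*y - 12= 63*y^2 - 140*y + 28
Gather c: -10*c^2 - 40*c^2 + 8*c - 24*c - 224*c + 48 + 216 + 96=-50*c^2 - 240*c + 360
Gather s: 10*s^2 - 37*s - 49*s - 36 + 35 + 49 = 10*s^2 - 86*s + 48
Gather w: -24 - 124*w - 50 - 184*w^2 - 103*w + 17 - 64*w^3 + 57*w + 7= -64*w^3 - 184*w^2 - 170*w - 50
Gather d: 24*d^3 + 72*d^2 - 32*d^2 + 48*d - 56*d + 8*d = 24*d^3 + 40*d^2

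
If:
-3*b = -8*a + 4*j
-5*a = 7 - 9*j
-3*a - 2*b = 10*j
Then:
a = -154/335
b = -644/335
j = 35/67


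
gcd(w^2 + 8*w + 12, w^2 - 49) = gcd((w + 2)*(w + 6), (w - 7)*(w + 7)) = 1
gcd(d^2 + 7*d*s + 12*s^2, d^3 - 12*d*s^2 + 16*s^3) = d + 4*s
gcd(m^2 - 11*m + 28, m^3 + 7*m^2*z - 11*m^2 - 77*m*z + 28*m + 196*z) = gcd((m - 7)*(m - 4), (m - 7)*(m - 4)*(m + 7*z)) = m^2 - 11*m + 28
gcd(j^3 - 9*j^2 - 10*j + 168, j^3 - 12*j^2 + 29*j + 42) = j^2 - 13*j + 42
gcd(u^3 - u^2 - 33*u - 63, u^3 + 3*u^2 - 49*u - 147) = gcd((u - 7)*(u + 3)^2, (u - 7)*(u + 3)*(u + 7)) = u^2 - 4*u - 21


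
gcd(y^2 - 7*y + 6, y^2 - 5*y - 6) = y - 6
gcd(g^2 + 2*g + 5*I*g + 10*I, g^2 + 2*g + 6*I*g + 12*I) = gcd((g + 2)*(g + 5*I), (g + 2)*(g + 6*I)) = g + 2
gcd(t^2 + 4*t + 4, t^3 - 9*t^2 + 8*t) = 1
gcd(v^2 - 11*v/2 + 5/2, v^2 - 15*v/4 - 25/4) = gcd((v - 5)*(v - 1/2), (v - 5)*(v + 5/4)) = v - 5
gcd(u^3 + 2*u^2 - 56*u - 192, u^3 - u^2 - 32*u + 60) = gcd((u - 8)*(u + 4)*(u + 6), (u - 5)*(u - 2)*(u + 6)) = u + 6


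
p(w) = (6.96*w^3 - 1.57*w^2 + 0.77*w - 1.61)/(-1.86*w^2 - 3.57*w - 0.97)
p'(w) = (3.72*w + 3.57)*(6.96*w^3 - 1.57*w^2 + 0.77*w - 1.61)/(-1.86*w^2 - 3.57*w - 0.97)^2 + (20.88*w^2 - 3.14*w + 0.77)/(-1.86*w^2 - 3.57*w - 0.97)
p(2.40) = -4.32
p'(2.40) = -2.94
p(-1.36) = -51.85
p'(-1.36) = 271.65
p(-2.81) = 30.33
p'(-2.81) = 6.10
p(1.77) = -2.55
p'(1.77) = -2.65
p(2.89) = -5.80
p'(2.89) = -3.10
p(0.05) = 1.37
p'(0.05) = -5.02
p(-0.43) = -12.59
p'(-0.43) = -85.12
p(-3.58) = 28.59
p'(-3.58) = -0.08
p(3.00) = -6.14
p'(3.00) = -3.13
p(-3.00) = 29.42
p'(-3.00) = 3.60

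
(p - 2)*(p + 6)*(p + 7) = p^3 + 11*p^2 + 16*p - 84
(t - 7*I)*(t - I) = t^2 - 8*I*t - 7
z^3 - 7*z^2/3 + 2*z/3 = z*(z - 2)*(z - 1/3)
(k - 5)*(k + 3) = k^2 - 2*k - 15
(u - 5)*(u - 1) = u^2 - 6*u + 5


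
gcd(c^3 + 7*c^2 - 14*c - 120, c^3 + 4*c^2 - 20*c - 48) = c^2 + 2*c - 24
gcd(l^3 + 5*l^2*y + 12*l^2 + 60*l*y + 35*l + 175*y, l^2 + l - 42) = l + 7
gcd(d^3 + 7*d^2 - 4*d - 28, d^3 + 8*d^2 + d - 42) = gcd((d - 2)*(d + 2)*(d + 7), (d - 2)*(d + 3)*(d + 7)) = d^2 + 5*d - 14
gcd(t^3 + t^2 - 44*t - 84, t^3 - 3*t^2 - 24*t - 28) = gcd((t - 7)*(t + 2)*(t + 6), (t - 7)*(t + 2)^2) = t^2 - 5*t - 14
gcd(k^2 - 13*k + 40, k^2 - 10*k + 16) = k - 8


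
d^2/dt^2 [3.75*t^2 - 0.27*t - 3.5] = 7.50000000000000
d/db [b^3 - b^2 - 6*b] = 3*b^2 - 2*b - 6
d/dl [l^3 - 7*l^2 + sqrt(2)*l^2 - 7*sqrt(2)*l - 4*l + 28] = 3*l^2 - 14*l + 2*sqrt(2)*l - 7*sqrt(2) - 4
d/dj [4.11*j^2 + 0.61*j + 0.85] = 8.22*j + 0.61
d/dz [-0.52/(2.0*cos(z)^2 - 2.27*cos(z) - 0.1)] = (1.1804 - 2.08*cos(z))*sin(z)/(-2.0*cos(z)^2 + 2.27*cos(z) + 0.1)^2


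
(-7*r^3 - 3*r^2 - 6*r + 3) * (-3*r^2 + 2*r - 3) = 21*r^5 - 5*r^4 + 33*r^3 - 12*r^2 + 24*r - 9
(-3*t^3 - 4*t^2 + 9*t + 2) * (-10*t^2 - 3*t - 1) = 30*t^5 + 49*t^4 - 75*t^3 - 43*t^2 - 15*t - 2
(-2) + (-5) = -7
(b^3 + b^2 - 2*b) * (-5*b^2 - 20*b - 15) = -5*b^5 - 25*b^4 - 25*b^3 + 25*b^2 + 30*b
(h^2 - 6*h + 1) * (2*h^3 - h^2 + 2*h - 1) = 2*h^5 - 13*h^4 + 10*h^3 - 14*h^2 + 8*h - 1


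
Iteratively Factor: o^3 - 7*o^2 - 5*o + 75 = (o + 3)*(o^2 - 10*o + 25) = (o - 5)*(o + 3)*(o - 5)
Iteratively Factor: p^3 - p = (p + 1)*(p^2 - p) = (p - 1)*(p + 1)*(p)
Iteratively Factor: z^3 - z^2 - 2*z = (z - 2)*(z^2 + z) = (z - 2)*(z + 1)*(z)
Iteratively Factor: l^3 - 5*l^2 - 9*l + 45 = (l - 3)*(l^2 - 2*l - 15) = (l - 5)*(l - 3)*(l + 3)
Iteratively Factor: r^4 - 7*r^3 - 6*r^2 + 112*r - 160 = (r - 4)*(r^3 - 3*r^2 - 18*r + 40) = (r - 4)*(r + 4)*(r^2 - 7*r + 10) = (r - 4)*(r - 2)*(r + 4)*(r - 5)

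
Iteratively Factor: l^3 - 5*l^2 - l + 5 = (l - 1)*(l^2 - 4*l - 5) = (l - 1)*(l + 1)*(l - 5)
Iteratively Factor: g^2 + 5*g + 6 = (g + 3)*(g + 2)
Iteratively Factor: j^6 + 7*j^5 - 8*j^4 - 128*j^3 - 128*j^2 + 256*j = (j + 4)*(j^5 + 3*j^4 - 20*j^3 - 48*j^2 + 64*j) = j*(j + 4)*(j^4 + 3*j^3 - 20*j^2 - 48*j + 64) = j*(j + 4)^2*(j^3 - j^2 - 16*j + 16) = j*(j + 4)^3*(j^2 - 5*j + 4) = j*(j - 1)*(j + 4)^3*(j - 4)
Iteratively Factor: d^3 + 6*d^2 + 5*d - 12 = (d + 4)*(d^2 + 2*d - 3) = (d - 1)*(d + 4)*(d + 3)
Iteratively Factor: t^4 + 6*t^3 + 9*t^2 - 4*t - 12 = (t - 1)*(t^3 + 7*t^2 + 16*t + 12) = (t - 1)*(t + 2)*(t^2 + 5*t + 6) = (t - 1)*(t + 2)*(t + 3)*(t + 2)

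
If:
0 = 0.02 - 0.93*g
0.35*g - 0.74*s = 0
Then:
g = 0.02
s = 0.01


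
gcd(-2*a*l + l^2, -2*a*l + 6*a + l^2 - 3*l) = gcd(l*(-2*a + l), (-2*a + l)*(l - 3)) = 2*a - l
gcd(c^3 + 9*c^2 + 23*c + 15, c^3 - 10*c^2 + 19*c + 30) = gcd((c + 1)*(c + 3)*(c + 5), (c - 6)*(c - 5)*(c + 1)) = c + 1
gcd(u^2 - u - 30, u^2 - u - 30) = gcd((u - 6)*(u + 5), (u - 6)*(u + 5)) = u^2 - u - 30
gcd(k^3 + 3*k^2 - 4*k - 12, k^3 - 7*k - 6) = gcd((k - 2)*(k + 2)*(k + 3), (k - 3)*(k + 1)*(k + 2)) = k + 2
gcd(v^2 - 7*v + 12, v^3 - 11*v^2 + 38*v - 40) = v - 4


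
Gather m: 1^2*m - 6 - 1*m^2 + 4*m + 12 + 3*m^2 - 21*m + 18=2*m^2 - 16*m + 24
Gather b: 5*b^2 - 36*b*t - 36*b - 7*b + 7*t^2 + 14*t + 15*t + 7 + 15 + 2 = 5*b^2 + b*(-36*t - 43) + 7*t^2 + 29*t + 24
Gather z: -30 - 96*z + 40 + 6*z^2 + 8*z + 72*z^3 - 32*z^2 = 72*z^3 - 26*z^2 - 88*z + 10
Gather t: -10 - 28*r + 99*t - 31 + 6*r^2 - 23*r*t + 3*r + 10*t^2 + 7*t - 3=6*r^2 - 25*r + 10*t^2 + t*(106 - 23*r) - 44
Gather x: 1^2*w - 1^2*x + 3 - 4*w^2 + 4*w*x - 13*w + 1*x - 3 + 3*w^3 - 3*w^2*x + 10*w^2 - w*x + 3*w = 3*w^3 + 6*w^2 - 9*w + x*(-3*w^2 + 3*w)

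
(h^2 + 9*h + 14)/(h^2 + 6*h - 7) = (h + 2)/(h - 1)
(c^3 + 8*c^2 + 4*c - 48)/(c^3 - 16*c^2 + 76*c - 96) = (c^2 + 10*c + 24)/(c^2 - 14*c + 48)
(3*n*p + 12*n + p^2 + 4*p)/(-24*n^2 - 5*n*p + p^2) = (p + 4)/(-8*n + p)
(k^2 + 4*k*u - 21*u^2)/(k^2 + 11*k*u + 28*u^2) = (k - 3*u)/(k + 4*u)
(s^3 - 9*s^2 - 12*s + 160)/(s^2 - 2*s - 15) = (s^2 - 4*s - 32)/(s + 3)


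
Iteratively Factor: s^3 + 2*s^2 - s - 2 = (s + 1)*(s^2 + s - 2) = (s - 1)*(s + 1)*(s + 2)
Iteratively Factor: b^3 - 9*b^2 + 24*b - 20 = (b - 5)*(b^2 - 4*b + 4) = (b - 5)*(b - 2)*(b - 2)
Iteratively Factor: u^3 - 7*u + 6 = (u - 1)*(u^2 + u - 6) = (u - 2)*(u - 1)*(u + 3)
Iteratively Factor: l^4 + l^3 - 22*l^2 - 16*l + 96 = (l + 4)*(l^3 - 3*l^2 - 10*l + 24) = (l - 4)*(l + 4)*(l^2 + l - 6) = (l - 4)*(l - 2)*(l + 4)*(l + 3)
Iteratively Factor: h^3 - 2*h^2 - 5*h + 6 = (h - 1)*(h^2 - h - 6) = (h - 1)*(h + 2)*(h - 3)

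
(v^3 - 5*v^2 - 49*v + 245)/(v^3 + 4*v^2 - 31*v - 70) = (v - 7)/(v + 2)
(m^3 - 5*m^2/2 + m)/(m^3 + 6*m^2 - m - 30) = m*(2*m - 1)/(2*(m^2 + 8*m + 15))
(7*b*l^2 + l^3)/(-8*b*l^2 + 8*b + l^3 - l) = l^2*(-7*b - l)/(8*b*l^2 - 8*b - l^3 + l)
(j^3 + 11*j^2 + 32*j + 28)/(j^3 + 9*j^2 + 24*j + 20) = (j + 7)/(j + 5)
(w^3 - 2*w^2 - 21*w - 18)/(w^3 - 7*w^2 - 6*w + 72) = (w + 1)/(w - 4)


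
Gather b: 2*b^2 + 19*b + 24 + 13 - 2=2*b^2 + 19*b + 35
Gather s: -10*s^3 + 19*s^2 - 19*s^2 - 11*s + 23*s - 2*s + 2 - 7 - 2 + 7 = -10*s^3 + 10*s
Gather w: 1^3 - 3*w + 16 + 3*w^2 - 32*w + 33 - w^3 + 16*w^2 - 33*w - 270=-w^3 + 19*w^2 - 68*w - 220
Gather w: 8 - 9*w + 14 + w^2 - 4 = w^2 - 9*w + 18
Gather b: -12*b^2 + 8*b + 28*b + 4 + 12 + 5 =-12*b^2 + 36*b + 21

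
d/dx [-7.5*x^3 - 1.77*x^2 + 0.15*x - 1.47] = -22.5*x^2 - 3.54*x + 0.15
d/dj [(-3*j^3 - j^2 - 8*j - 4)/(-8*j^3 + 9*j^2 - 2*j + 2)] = (-35*j^4 - 116*j^3 - 40*j^2 + 68*j - 24)/(64*j^6 - 144*j^5 + 113*j^4 - 68*j^3 + 40*j^2 - 8*j + 4)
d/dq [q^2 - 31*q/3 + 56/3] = 2*q - 31/3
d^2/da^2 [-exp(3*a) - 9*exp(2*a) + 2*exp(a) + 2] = (-9*exp(2*a) - 36*exp(a) + 2)*exp(a)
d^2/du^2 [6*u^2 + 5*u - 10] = 12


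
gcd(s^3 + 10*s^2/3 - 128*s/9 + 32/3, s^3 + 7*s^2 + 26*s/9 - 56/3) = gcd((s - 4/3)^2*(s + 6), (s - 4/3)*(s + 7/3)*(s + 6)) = s^2 + 14*s/3 - 8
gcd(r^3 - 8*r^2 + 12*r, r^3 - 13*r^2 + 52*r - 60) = r^2 - 8*r + 12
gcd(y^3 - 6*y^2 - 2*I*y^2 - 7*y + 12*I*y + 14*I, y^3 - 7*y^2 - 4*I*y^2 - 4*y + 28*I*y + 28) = y^2 + y*(-7 - 2*I) + 14*I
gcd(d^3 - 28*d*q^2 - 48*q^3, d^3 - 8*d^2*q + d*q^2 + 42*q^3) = d + 2*q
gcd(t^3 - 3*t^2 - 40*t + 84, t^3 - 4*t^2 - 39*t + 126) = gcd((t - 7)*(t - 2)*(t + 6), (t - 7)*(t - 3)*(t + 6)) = t^2 - t - 42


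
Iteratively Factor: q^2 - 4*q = (q - 4)*(q)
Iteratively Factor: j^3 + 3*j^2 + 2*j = (j + 2)*(j^2 + j) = (j + 1)*(j + 2)*(j)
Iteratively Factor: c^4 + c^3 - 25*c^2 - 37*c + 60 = (c - 1)*(c^3 + 2*c^2 - 23*c - 60) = (c - 1)*(c + 4)*(c^2 - 2*c - 15) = (c - 1)*(c + 3)*(c + 4)*(c - 5)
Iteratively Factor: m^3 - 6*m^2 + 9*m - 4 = (m - 1)*(m^2 - 5*m + 4) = (m - 4)*(m - 1)*(m - 1)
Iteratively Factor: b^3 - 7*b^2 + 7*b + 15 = (b + 1)*(b^2 - 8*b + 15) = (b - 3)*(b + 1)*(b - 5)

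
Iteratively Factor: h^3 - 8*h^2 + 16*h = (h)*(h^2 - 8*h + 16) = h*(h - 4)*(h - 4)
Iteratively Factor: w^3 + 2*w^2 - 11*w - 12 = (w + 4)*(w^2 - 2*w - 3) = (w - 3)*(w + 4)*(w + 1)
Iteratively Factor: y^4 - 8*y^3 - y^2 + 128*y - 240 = (y - 4)*(y^3 - 4*y^2 - 17*y + 60) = (y - 4)*(y + 4)*(y^2 - 8*y + 15) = (y - 4)*(y - 3)*(y + 4)*(y - 5)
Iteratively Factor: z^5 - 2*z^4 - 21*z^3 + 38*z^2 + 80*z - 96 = (z - 3)*(z^4 + z^3 - 18*z^2 - 16*z + 32) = (z - 3)*(z + 2)*(z^3 - z^2 - 16*z + 16) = (z - 3)*(z + 2)*(z + 4)*(z^2 - 5*z + 4) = (z - 3)*(z - 1)*(z + 2)*(z + 4)*(z - 4)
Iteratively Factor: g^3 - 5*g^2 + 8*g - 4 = (g - 1)*(g^2 - 4*g + 4) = (g - 2)*(g - 1)*(g - 2)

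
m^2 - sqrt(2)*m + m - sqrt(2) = (m + 1)*(m - sqrt(2))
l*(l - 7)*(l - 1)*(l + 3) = l^4 - 5*l^3 - 17*l^2 + 21*l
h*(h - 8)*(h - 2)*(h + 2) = h^4 - 8*h^3 - 4*h^2 + 32*h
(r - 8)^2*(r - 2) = r^3 - 18*r^2 + 96*r - 128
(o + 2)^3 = o^3 + 6*o^2 + 12*o + 8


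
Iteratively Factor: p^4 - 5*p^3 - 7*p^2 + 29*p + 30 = (p + 1)*(p^3 - 6*p^2 - p + 30) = (p - 3)*(p + 1)*(p^2 - 3*p - 10) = (p - 3)*(p + 1)*(p + 2)*(p - 5)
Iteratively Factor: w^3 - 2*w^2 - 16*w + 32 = (w - 4)*(w^2 + 2*w - 8) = (w - 4)*(w + 4)*(w - 2)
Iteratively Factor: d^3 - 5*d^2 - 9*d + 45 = (d - 5)*(d^2 - 9) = (d - 5)*(d + 3)*(d - 3)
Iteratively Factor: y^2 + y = (y)*(y + 1)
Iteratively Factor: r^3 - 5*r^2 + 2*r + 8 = (r - 2)*(r^2 - 3*r - 4) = (r - 2)*(r + 1)*(r - 4)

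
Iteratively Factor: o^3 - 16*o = (o + 4)*(o^2 - 4*o) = (o - 4)*(o + 4)*(o)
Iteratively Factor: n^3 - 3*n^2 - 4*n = (n - 4)*(n^2 + n) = (n - 4)*(n + 1)*(n)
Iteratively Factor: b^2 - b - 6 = (b - 3)*(b + 2)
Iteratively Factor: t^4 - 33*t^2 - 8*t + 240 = (t - 3)*(t^3 + 3*t^2 - 24*t - 80) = (t - 3)*(t + 4)*(t^2 - t - 20) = (t - 3)*(t + 4)^2*(t - 5)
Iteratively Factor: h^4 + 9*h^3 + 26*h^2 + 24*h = (h + 3)*(h^3 + 6*h^2 + 8*h) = (h + 3)*(h + 4)*(h^2 + 2*h) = (h + 2)*(h + 3)*(h + 4)*(h)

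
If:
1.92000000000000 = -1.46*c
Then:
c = -1.32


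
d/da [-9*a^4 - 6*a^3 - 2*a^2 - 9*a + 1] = -36*a^3 - 18*a^2 - 4*a - 9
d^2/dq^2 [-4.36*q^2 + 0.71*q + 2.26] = -8.72000000000000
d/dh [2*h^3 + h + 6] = 6*h^2 + 1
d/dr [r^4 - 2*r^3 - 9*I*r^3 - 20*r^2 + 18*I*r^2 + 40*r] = 4*r^3 + r^2*(-6 - 27*I) + r*(-40 + 36*I) + 40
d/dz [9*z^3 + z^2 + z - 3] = 27*z^2 + 2*z + 1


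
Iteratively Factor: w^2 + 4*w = (w + 4)*(w)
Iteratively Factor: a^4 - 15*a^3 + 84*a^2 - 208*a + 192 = (a - 4)*(a^3 - 11*a^2 + 40*a - 48) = (a - 4)*(a - 3)*(a^2 - 8*a + 16) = (a - 4)^2*(a - 3)*(a - 4)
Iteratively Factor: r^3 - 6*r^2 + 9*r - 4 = (r - 1)*(r^2 - 5*r + 4) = (r - 1)^2*(r - 4)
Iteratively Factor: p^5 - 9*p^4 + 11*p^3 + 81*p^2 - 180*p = (p - 4)*(p^4 - 5*p^3 - 9*p^2 + 45*p) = (p - 4)*(p + 3)*(p^3 - 8*p^2 + 15*p) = p*(p - 4)*(p + 3)*(p^2 - 8*p + 15) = p*(p - 5)*(p - 4)*(p + 3)*(p - 3)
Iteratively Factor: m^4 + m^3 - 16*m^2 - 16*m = (m + 4)*(m^3 - 3*m^2 - 4*m) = (m + 1)*(m + 4)*(m^2 - 4*m) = m*(m + 1)*(m + 4)*(m - 4)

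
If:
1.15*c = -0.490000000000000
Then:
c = -0.43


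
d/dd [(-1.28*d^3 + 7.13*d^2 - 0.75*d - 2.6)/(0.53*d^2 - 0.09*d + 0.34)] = (-0.6784*d^4 + 0.2304*d^3 - 1.5498*d^2 + 7.6044*d - 0.489)/(0.2809*d^4 - 0.0954*d^3 + 0.3685*d^2 - 0.0612*d + 0.1156)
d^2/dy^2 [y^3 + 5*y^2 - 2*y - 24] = 6*y + 10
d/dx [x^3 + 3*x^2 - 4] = 3*x*(x + 2)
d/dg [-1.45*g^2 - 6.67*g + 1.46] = -2.9*g - 6.67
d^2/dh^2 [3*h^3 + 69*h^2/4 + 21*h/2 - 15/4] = 18*h + 69/2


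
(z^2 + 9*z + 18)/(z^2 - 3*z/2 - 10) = 2*(z^2 + 9*z + 18)/(2*z^2 - 3*z - 20)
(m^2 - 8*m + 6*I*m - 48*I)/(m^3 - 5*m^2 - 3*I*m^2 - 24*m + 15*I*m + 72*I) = (m + 6*I)/(m^2 + 3*m*(1 - I) - 9*I)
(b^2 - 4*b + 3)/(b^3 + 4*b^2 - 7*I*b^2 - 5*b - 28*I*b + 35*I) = (b - 3)/(b^2 + b*(5 - 7*I) - 35*I)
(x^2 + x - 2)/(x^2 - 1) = (x + 2)/(x + 1)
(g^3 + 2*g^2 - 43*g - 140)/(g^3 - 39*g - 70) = (g + 4)/(g + 2)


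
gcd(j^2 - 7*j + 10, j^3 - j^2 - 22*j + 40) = j - 2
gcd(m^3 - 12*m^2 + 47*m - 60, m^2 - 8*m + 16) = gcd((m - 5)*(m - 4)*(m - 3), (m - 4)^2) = m - 4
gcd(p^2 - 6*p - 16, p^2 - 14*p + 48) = p - 8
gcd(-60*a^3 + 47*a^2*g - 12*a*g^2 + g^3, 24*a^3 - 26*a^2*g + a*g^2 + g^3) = 4*a - g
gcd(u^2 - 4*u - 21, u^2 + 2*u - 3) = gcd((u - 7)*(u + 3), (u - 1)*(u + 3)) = u + 3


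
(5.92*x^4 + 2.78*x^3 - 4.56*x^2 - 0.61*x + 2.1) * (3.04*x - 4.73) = 17.9968*x^5 - 19.5504*x^4 - 27.0118*x^3 + 19.7144*x^2 + 9.2693*x - 9.933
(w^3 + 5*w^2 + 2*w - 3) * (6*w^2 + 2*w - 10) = 6*w^5 + 32*w^4 + 12*w^3 - 64*w^2 - 26*w + 30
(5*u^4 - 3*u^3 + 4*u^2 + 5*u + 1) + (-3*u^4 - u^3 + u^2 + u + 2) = 2*u^4 - 4*u^3 + 5*u^2 + 6*u + 3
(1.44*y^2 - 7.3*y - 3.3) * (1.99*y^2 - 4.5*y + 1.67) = 2.8656*y^4 - 21.007*y^3 + 28.6878*y^2 + 2.659*y - 5.511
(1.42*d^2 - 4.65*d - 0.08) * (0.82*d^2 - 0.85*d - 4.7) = 1.1644*d^4 - 5.02*d^3 - 2.7871*d^2 + 21.923*d + 0.376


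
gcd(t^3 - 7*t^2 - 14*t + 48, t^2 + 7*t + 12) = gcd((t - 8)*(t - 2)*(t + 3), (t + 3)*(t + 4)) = t + 3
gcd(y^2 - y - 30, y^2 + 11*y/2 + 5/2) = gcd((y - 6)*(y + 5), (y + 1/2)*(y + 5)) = y + 5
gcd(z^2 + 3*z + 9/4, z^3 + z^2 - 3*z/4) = z + 3/2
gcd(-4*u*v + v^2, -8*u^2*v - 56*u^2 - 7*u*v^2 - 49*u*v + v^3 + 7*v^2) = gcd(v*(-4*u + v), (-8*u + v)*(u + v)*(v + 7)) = 1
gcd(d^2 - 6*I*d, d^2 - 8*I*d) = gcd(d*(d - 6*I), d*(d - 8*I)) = d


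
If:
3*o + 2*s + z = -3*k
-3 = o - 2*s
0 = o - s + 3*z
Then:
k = 23*z/3 - 5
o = 3 - 6*z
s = 3 - 3*z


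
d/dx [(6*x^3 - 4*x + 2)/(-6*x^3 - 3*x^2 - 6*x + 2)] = 2*(-9*x^4 - 60*x^3 + 30*x^2 + 6*x + 2)/(36*x^6 + 36*x^5 + 81*x^4 + 12*x^3 + 24*x^2 - 24*x + 4)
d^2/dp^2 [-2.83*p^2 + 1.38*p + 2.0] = -5.66000000000000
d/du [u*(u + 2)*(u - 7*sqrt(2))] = 3*u^2 - 14*sqrt(2)*u + 4*u - 14*sqrt(2)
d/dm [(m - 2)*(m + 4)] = 2*m + 2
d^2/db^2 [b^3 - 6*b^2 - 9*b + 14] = 6*b - 12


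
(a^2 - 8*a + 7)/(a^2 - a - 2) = (-a^2 + 8*a - 7)/(-a^2 + a + 2)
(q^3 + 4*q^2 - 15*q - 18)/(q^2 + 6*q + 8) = (q^3 + 4*q^2 - 15*q - 18)/(q^2 + 6*q + 8)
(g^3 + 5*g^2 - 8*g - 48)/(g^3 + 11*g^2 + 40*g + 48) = (g - 3)/(g + 3)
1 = 1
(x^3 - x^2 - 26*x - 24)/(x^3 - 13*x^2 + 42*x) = (x^2 + 5*x + 4)/(x*(x - 7))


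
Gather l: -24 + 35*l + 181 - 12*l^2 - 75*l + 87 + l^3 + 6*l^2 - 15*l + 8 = l^3 - 6*l^2 - 55*l + 252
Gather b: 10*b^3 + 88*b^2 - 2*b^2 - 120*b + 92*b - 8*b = 10*b^3 + 86*b^2 - 36*b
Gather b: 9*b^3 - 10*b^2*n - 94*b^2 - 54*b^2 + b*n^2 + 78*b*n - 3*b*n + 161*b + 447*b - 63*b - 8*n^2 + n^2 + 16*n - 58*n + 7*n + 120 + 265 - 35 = 9*b^3 + b^2*(-10*n - 148) + b*(n^2 + 75*n + 545) - 7*n^2 - 35*n + 350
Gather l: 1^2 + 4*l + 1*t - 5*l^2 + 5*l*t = -5*l^2 + l*(5*t + 4) + t + 1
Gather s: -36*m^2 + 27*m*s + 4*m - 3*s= -36*m^2 + 4*m + s*(27*m - 3)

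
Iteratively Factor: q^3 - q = (q)*(q^2 - 1) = q*(q + 1)*(q - 1)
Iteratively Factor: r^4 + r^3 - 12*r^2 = (r)*(r^3 + r^2 - 12*r) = r^2*(r^2 + r - 12) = r^2*(r - 3)*(r + 4)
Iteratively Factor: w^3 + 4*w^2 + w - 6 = (w + 2)*(w^2 + 2*w - 3) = (w - 1)*(w + 2)*(w + 3)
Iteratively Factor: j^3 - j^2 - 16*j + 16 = (j - 1)*(j^2 - 16) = (j - 4)*(j - 1)*(j + 4)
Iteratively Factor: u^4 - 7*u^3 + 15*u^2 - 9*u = (u)*(u^3 - 7*u^2 + 15*u - 9) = u*(u - 1)*(u^2 - 6*u + 9) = u*(u - 3)*(u - 1)*(u - 3)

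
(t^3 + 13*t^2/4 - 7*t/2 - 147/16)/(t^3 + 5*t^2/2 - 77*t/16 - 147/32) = 2*(2*t + 3)/(4*t + 3)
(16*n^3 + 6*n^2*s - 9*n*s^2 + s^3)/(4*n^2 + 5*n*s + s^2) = (16*n^2 - 10*n*s + s^2)/(4*n + s)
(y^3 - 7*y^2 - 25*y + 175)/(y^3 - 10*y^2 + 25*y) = (y^2 - 2*y - 35)/(y*(y - 5))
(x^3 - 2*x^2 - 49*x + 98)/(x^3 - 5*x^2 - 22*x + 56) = (x + 7)/(x + 4)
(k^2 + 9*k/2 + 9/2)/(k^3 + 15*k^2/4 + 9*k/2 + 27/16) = 8*(k + 3)/(8*k^2 + 18*k + 9)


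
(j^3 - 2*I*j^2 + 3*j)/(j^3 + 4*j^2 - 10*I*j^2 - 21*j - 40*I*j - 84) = j*(j + I)/(j^2 + j*(4 - 7*I) - 28*I)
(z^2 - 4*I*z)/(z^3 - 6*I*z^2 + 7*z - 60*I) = z/(z^2 - 2*I*z + 15)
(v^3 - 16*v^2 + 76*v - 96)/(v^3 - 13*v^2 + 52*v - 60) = (v - 8)/(v - 5)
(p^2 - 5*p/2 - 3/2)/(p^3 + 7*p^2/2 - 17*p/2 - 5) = (p - 3)/(p^2 + 3*p - 10)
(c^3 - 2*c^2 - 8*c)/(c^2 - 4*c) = c + 2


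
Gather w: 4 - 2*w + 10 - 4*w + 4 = 18 - 6*w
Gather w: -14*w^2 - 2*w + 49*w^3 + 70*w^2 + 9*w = 49*w^3 + 56*w^2 + 7*w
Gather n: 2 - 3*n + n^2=n^2 - 3*n + 2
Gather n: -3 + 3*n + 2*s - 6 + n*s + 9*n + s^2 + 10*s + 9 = n*(s + 12) + s^2 + 12*s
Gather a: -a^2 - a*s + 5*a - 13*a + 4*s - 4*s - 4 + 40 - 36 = -a^2 + a*(-s - 8)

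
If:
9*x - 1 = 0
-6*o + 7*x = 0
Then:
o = 7/54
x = 1/9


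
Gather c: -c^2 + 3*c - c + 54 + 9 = -c^2 + 2*c + 63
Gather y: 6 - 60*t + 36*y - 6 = -60*t + 36*y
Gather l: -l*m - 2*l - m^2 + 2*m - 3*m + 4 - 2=l*(-m - 2) - m^2 - m + 2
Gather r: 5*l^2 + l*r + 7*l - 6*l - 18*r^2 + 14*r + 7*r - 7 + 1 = 5*l^2 + l - 18*r^2 + r*(l + 21) - 6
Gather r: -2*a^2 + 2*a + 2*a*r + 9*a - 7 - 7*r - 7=-2*a^2 + 11*a + r*(2*a - 7) - 14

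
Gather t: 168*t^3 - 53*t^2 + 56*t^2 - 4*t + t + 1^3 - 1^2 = 168*t^3 + 3*t^2 - 3*t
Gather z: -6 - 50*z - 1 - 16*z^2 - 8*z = -16*z^2 - 58*z - 7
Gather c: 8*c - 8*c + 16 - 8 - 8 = 0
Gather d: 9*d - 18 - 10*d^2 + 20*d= -10*d^2 + 29*d - 18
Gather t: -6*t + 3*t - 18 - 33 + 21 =-3*t - 30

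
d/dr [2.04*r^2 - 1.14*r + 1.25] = 4.08*r - 1.14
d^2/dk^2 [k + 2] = 0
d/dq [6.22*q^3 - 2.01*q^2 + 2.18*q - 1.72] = 18.66*q^2 - 4.02*q + 2.18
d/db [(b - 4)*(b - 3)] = 2*b - 7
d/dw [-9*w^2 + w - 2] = 1 - 18*w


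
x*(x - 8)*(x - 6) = x^3 - 14*x^2 + 48*x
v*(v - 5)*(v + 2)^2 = v^4 - v^3 - 16*v^2 - 20*v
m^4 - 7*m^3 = m^3*(m - 7)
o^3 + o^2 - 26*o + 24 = (o - 4)*(o - 1)*(o + 6)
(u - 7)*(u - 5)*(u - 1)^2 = u^4 - 14*u^3 + 60*u^2 - 82*u + 35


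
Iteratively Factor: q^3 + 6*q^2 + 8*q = (q)*(q^2 + 6*q + 8) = q*(q + 4)*(q + 2)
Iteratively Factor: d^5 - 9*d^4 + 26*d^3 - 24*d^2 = (d)*(d^4 - 9*d^3 + 26*d^2 - 24*d) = d*(d - 2)*(d^3 - 7*d^2 + 12*d) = d*(d - 3)*(d - 2)*(d^2 - 4*d) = d*(d - 4)*(d - 3)*(d - 2)*(d)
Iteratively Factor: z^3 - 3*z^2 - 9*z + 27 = (z - 3)*(z^2 - 9) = (z - 3)^2*(z + 3)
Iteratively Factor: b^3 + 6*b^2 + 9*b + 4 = (b + 1)*(b^2 + 5*b + 4) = (b + 1)^2*(b + 4)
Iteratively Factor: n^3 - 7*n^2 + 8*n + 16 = (n + 1)*(n^2 - 8*n + 16) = (n - 4)*(n + 1)*(n - 4)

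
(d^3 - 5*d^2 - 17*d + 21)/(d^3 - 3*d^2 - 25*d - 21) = (d - 1)/(d + 1)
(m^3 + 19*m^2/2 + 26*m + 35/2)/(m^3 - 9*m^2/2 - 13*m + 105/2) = (m^2 + 6*m + 5)/(m^2 - 8*m + 15)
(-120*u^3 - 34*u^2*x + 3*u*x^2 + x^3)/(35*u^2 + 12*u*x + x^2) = (-24*u^2 - 2*u*x + x^2)/(7*u + x)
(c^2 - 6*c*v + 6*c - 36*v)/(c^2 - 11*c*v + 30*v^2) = (-c - 6)/(-c + 5*v)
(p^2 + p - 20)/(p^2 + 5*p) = (p - 4)/p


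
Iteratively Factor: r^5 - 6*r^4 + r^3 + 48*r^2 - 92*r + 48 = (r - 4)*(r^4 - 2*r^3 - 7*r^2 + 20*r - 12) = (r - 4)*(r - 1)*(r^3 - r^2 - 8*r + 12) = (r - 4)*(r - 1)*(r + 3)*(r^2 - 4*r + 4) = (r - 4)*(r - 2)*(r - 1)*(r + 3)*(r - 2)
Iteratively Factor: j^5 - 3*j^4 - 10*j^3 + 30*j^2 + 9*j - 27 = (j + 1)*(j^4 - 4*j^3 - 6*j^2 + 36*j - 27) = (j + 1)*(j + 3)*(j^3 - 7*j^2 + 15*j - 9) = (j - 3)*(j + 1)*(j + 3)*(j^2 - 4*j + 3) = (j - 3)^2*(j + 1)*(j + 3)*(j - 1)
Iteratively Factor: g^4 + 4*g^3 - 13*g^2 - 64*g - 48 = (g - 4)*(g^3 + 8*g^2 + 19*g + 12) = (g - 4)*(g + 3)*(g^2 + 5*g + 4) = (g - 4)*(g + 3)*(g + 4)*(g + 1)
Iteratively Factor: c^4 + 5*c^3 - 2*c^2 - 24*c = (c + 3)*(c^3 + 2*c^2 - 8*c) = (c + 3)*(c + 4)*(c^2 - 2*c) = (c - 2)*(c + 3)*(c + 4)*(c)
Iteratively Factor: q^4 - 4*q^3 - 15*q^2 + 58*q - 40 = (q - 5)*(q^3 + q^2 - 10*q + 8) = (q - 5)*(q - 2)*(q^2 + 3*q - 4) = (q - 5)*(q - 2)*(q + 4)*(q - 1)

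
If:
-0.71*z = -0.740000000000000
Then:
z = 1.04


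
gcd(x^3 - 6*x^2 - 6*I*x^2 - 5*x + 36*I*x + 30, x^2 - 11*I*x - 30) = x - 5*I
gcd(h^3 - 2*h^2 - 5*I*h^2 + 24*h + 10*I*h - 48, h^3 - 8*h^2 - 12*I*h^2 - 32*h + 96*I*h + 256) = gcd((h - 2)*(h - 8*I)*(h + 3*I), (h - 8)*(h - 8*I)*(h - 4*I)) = h - 8*I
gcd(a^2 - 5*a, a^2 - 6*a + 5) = a - 5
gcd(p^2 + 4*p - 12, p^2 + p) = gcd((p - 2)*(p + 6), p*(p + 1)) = 1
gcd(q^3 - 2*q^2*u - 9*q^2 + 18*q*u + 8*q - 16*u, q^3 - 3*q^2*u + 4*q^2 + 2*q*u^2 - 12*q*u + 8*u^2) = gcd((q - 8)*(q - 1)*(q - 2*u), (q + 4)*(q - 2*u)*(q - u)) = q - 2*u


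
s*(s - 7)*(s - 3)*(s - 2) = s^4 - 12*s^3 + 41*s^2 - 42*s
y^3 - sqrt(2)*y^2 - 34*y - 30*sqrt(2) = (y - 5*sqrt(2))*(y + sqrt(2))*(y + 3*sqrt(2))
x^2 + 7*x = x*(x + 7)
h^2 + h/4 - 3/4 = (h - 3/4)*(h + 1)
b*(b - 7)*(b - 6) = b^3 - 13*b^2 + 42*b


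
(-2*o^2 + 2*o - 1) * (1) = -2*o^2 + 2*o - 1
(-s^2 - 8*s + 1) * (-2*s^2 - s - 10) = 2*s^4 + 17*s^3 + 16*s^2 + 79*s - 10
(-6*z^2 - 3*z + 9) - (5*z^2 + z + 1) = -11*z^2 - 4*z + 8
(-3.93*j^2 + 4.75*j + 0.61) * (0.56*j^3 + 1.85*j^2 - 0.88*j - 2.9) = -2.2008*j^5 - 4.6105*j^4 + 12.5875*j^3 + 8.3455*j^2 - 14.3118*j - 1.769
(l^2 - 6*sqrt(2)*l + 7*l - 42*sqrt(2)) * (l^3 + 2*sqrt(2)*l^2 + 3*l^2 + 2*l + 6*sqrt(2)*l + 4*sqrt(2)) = l^5 - 4*sqrt(2)*l^4 + 10*l^4 - 40*sqrt(2)*l^3 - l^3 - 226*l^2 - 92*sqrt(2)*l^2 - 552*l - 56*sqrt(2)*l - 336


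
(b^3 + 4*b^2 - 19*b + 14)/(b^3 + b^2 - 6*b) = (b^2 + 6*b - 7)/(b*(b + 3))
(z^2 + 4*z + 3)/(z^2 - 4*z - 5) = (z + 3)/(z - 5)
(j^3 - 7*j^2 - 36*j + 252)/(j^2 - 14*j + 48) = (j^2 - j - 42)/(j - 8)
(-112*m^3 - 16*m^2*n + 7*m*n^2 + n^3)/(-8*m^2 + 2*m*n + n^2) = (28*m^2 - 3*m*n - n^2)/(2*m - n)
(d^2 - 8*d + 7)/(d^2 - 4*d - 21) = (d - 1)/(d + 3)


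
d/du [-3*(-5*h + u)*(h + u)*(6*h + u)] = 87*h^2 - 12*h*u - 9*u^2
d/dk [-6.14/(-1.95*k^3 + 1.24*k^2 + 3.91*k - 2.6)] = (-35.919*k^2 + 15.2272*k + 24.0074)/(1.95*k^3 - 1.24*k^2 - 3.91*k + 2.6)^2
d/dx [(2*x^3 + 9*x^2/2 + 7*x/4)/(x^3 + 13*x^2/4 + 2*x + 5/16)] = 4*(32*x^2 + 40*x + 35)/(64*x^4 + 352*x^3 + 564*x^2 + 220*x + 25)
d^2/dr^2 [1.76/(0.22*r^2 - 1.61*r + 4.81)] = (-0.170368*r^2 + 1.246784*r + 1.76*(0.44*r - 1.61)*(0.88*r - 3.22) - 3.724864)/(0.22*r^2 - 1.61*r + 4.81)^3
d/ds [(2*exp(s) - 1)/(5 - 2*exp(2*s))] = (4*exp(2*s) - 4*exp(s) + 10)*exp(s)/(4*exp(4*s) - 20*exp(2*s) + 25)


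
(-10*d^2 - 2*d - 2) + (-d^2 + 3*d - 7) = -11*d^2 + d - 9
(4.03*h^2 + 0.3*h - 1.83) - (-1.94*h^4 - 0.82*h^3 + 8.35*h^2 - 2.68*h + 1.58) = 1.94*h^4 + 0.82*h^3 - 4.32*h^2 + 2.98*h - 3.41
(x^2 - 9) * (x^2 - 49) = x^4 - 58*x^2 + 441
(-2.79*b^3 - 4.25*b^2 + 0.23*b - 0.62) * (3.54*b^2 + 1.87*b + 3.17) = -9.8766*b^5 - 20.2623*b^4 - 15.9776*b^3 - 15.2372*b^2 - 0.4303*b - 1.9654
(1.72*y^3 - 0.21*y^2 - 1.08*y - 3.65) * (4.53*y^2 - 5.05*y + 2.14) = 7.7916*y^5 - 9.6373*y^4 - 0.1511*y^3 - 11.5299*y^2 + 16.1213*y - 7.811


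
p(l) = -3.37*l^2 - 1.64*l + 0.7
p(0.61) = -1.55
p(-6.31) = -123.13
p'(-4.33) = 27.54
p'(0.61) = -5.75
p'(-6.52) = 42.30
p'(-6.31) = 40.89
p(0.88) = -3.35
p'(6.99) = -48.75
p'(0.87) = -7.50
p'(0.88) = -7.57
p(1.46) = -8.88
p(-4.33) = -55.38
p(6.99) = -175.42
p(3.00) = -34.55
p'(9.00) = -62.30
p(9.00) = -287.03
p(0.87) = -3.28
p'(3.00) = -21.86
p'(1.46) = -11.48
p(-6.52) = -131.87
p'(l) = -6.74*l - 1.64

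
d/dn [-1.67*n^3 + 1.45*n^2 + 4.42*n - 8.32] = -5.01*n^2 + 2.9*n + 4.42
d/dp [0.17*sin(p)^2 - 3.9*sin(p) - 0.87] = (0.34*sin(p) - 3.9)*cos(p)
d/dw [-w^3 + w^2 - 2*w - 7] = -3*w^2 + 2*w - 2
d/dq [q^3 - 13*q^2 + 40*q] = 3*q^2 - 26*q + 40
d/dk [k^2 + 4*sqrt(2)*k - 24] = 2*k + 4*sqrt(2)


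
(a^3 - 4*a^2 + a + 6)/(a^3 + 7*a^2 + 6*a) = (a^2 - 5*a + 6)/(a*(a + 6))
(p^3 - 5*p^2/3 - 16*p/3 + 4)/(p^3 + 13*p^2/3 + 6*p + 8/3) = (3*p^2 - 11*p + 6)/(3*p^2 + 7*p + 4)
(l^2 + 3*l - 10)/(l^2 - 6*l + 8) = (l + 5)/(l - 4)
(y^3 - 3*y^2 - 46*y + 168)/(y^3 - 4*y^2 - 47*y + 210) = (y - 4)/(y - 5)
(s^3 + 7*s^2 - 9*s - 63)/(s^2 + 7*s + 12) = (s^2 + 4*s - 21)/(s + 4)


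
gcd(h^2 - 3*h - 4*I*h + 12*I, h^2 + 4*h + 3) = 1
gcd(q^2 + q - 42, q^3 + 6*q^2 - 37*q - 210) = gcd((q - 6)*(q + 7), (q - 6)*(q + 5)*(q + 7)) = q^2 + q - 42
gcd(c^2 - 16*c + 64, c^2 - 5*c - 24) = c - 8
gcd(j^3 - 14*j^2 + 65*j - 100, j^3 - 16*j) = j - 4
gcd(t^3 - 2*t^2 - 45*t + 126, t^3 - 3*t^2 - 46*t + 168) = t^2 + t - 42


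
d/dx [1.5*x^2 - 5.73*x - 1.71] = 3.0*x - 5.73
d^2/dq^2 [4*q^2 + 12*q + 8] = 8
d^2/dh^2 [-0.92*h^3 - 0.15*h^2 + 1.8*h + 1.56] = -5.52*h - 0.3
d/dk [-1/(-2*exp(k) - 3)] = -2*exp(k)/(2*exp(k) + 3)^2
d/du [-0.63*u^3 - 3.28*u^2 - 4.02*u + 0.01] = -1.89*u^2 - 6.56*u - 4.02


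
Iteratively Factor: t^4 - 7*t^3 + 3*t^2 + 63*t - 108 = (t - 4)*(t^3 - 3*t^2 - 9*t + 27) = (t - 4)*(t + 3)*(t^2 - 6*t + 9) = (t - 4)*(t - 3)*(t + 3)*(t - 3)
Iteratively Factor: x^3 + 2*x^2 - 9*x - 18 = (x - 3)*(x^2 + 5*x + 6) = (x - 3)*(x + 3)*(x + 2)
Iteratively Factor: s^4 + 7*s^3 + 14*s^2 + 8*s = (s + 1)*(s^3 + 6*s^2 + 8*s) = (s + 1)*(s + 2)*(s^2 + 4*s) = (s + 1)*(s + 2)*(s + 4)*(s)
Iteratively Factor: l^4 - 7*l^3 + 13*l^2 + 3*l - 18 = (l + 1)*(l^3 - 8*l^2 + 21*l - 18) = (l - 3)*(l + 1)*(l^2 - 5*l + 6) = (l - 3)*(l - 2)*(l + 1)*(l - 3)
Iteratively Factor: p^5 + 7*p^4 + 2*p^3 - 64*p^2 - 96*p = (p)*(p^4 + 7*p^3 + 2*p^2 - 64*p - 96) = p*(p - 3)*(p^3 + 10*p^2 + 32*p + 32) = p*(p - 3)*(p + 2)*(p^2 + 8*p + 16) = p*(p - 3)*(p + 2)*(p + 4)*(p + 4)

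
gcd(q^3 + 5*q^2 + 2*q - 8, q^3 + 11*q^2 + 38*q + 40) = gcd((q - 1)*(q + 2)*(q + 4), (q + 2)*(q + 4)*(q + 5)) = q^2 + 6*q + 8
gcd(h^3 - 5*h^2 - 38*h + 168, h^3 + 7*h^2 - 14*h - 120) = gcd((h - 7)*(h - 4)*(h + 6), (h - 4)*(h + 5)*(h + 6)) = h^2 + 2*h - 24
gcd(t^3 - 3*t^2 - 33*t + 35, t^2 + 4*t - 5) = t^2 + 4*t - 5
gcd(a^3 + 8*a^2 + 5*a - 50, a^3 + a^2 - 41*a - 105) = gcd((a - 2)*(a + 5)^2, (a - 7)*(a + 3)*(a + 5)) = a + 5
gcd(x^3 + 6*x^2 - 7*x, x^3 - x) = x^2 - x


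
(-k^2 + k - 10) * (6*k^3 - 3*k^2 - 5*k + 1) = -6*k^5 + 9*k^4 - 58*k^3 + 24*k^2 + 51*k - 10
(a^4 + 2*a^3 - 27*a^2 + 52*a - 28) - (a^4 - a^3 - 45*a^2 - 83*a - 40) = 3*a^3 + 18*a^2 + 135*a + 12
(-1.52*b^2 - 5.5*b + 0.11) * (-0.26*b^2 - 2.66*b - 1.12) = 0.3952*b^4 + 5.4732*b^3 + 16.3038*b^2 + 5.8674*b - 0.1232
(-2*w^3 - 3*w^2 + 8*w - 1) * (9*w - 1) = -18*w^4 - 25*w^3 + 75*w^2 - 17*w + 1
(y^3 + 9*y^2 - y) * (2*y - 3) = 2*y^4 + 15*y^3 - 29*y^2 + 3*y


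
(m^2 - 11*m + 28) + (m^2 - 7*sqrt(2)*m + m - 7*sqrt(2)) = 2*m^2 - 10*m - 7*sqrt(2)*m - 7*sqrt(2) + 28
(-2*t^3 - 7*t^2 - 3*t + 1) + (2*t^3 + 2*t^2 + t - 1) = -5*t^2 - 2*t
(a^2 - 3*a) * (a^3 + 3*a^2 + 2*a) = a^5 - 7*a^3 - 6*a^2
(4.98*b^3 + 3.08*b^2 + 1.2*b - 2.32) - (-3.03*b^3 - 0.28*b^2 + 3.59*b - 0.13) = 8.01*b^3 + 3.36*b^2 - 2.39*b - 2.19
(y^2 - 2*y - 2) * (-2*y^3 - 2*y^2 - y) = -2*y^5 + 2*y^4 + 7*y^3 + 6*y^2 + 2*y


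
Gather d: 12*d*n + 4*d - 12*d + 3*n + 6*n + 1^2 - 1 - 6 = d*(12*n - 8) + 9*n - 6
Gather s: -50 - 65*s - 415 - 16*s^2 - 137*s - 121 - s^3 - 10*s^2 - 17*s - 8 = -s^3 - 26*s^2 - 219*s - 594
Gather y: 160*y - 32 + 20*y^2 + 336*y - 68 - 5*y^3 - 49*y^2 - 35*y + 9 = -5*y^3 - 29*y^2 + 461*y - 91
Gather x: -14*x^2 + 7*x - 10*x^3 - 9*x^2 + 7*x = -10*x^3 - 23*x^2 + 14*x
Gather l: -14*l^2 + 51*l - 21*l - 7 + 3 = -14*l^2 + 30*l - 4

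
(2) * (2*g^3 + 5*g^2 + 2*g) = 4*g^3 + 10*g^2 + 4*g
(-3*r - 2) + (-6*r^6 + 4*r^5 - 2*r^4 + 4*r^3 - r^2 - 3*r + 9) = -6*r^6 + 4*r^5 - 2*r^4 + 4*r^3 - r^2 - 6*r + 7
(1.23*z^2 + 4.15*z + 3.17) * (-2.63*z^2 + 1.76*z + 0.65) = -3.2349*z^4 - 8.7497*z^3 - 0.233599999999999*z^2 + 8.2767*z + 2.0605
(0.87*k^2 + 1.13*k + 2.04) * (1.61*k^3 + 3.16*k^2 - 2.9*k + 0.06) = 1.4007*k^5 + 4.5685*k^4 + 4.3322*k^3 + 3.2216*k^2 - 5.8482*k + 0.1224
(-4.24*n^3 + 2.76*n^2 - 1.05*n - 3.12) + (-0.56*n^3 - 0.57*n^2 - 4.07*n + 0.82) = -4.8*n^3 + 2.19*n^2 - 5.12*n - 2.3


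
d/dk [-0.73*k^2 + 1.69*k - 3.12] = 1.69 - 1.46*k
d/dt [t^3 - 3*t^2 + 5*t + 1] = 3*t^2 - 6*t + 5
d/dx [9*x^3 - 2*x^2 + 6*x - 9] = 27*x^2 - 4*x + 6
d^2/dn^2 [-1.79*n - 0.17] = 0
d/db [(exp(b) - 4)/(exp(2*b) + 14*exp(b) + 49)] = (15 - exp(b))*exp(b)/(exp(3*b) + 21*exp(2*b) + 147*exp(b) + 343)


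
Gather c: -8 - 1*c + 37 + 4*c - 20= 3*c + 9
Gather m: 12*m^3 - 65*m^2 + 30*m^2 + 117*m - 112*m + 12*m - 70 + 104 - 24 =12*m^3 - 35*m^2 + 17*m + 10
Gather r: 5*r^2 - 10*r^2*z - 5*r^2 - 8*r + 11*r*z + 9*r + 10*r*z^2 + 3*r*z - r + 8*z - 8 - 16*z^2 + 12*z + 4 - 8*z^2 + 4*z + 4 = -10*r^2*z + r*(10*z^2 + 14*z) - 24*z^2 + 24*z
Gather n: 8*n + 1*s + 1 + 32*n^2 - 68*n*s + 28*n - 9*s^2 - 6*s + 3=32*n^2 + n*(36 - 68*s) - 9*s^2 - 5*s + 4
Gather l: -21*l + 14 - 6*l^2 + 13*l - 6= -6*l^2 - 8*l + 8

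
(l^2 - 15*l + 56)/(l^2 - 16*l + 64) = (l - 7)/(l - 8)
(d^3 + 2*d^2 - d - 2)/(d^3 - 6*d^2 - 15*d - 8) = (d^2 + d - 2)/(d^2 - 7*d - 8)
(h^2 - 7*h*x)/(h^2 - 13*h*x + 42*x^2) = h/(h - 6*x)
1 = 1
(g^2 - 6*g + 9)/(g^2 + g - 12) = (g - 3)/(g + 4)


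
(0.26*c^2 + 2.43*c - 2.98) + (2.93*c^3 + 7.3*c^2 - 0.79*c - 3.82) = 2.93*c^3 + 7.56*c^2 + 1.64*c - 6.8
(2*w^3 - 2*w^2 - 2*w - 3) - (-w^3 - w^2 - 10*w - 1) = 3*w^3 - w^2 + 8*w - 2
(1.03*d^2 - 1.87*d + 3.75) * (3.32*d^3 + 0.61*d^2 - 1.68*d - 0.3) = 3.4196*d^5 - 5.5801*d^4 + 9.5789*d^3 + 5.1201*d^2 - 5.739*d - 1.125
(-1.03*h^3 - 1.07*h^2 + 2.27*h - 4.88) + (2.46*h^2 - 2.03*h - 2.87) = -1.03*h^3 + 1.39*h^2 + 0.24*h - 7.75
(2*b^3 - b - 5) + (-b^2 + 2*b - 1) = 2*b^3 - b^2 + b - 6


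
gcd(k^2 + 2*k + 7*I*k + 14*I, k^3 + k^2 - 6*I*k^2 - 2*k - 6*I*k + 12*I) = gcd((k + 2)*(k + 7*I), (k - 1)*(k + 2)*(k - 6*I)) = k + 2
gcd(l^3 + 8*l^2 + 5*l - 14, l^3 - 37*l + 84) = l + 7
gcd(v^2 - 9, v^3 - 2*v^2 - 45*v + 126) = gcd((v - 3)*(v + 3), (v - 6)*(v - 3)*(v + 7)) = v - 3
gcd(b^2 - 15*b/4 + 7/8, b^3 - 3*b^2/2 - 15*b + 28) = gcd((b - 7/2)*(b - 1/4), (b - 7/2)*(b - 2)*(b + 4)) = b - 7/2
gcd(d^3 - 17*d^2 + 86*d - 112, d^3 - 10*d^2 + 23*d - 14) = d^2 - 9*d + 14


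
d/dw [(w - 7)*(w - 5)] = 2*w - 12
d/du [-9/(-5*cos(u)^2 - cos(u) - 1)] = 9*(10*cos(u) + 1)*sin(u)/(5*cos(u)^2 + cos(u) + 1)^2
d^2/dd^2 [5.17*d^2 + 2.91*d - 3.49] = 10.3400000000000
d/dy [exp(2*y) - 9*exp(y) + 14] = (2*exp(y) - 9)*exp(y)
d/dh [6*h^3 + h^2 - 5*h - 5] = 18*h^2 + 2*h - 5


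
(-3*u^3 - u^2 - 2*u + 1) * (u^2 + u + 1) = -3*u^5 - 4*u^4 - 6*u^3 - 2*u^2 - u + 1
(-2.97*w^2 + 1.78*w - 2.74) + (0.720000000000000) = -2.97*w^2 + 1.78*w - 2.02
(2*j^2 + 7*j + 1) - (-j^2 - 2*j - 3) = 3*j^2 + 9*j + 4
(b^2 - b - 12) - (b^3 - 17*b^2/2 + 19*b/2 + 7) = -b^3 + 19*b^2/2 - 21*b/2 - 19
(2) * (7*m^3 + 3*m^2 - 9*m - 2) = 14*m^3 + 6*m^2 - 18*m - 4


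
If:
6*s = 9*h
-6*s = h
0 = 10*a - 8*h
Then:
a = 0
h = 0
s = 0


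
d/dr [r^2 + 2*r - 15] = 2*r + 2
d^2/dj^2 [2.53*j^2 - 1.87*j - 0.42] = 5.06000000000000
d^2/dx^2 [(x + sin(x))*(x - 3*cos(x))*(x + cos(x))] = -x^2*sin(x) + 2*x^2*cos(x) + 8*x*sin(x) + 4*x*sin(2*x) + 4*x*cos(x) + 6*x*cos(2*x) + 6*x + 11*sin(x)/4 + 6*sin(2*x) + 27*sin(3*x)/4 - 4*cos(x) - 4*cos(2*x)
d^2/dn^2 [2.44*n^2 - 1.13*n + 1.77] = 4.88000000000000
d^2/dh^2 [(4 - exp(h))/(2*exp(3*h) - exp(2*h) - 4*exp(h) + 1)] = (-16*exp(6*h) + 150*exp(5*h) - 121*exp(4*h) - 18*exp(3*h) - 30*exp(2*h) + 76*exp(h) + 15)*exp(h)/(8*exp(9*h) - 12*exp(8*h) - 42*exp(7*h) + 59*exp(6*h) + 72*exp(5*h) - 93*exp(4*h) - 34*exp(3*h) + 45*exp(2*h) - 12*exp(h) + 1)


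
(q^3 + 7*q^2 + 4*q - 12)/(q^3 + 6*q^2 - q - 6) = (q + 2)/(q + 1)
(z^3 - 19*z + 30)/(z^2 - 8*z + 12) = (z^2 + 2*z - 15)/(z - 6)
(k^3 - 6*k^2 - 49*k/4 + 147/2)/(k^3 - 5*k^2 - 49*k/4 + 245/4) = (k - 6)/(k - 5)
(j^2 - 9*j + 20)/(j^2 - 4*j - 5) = (j - 4)/(j + 1)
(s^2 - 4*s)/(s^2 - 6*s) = (s - 4)/(s - 6)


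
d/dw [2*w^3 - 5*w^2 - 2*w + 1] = 6*w^2 - 10*w - 2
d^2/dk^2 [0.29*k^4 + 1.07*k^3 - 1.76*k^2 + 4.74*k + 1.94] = 3.48*k^2 + 6.42*k - 3.52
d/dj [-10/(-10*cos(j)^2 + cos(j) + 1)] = 10*(20*cos(j) - 1)*sin(j)/(-10*cos(j)^2 + cos(j) + 1)^2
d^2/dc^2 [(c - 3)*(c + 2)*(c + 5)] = 6*c + 8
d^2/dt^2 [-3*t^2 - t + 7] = -6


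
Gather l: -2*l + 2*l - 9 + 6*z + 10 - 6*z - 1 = 0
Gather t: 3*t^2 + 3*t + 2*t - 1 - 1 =3*t^2 + 5*t - 2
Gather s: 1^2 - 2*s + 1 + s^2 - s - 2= s^2 - 3*s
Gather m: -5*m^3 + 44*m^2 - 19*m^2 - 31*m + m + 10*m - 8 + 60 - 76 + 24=-5*m^3 + 25*m^2 - 20*m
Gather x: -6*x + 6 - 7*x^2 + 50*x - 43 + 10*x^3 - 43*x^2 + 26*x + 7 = 10*x^3 - 50*x^2 + 70*x - 30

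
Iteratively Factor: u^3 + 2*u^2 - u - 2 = (u + 1)*(u^2 + u - 2) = (u + 1)*(u + 2)*(u - 1)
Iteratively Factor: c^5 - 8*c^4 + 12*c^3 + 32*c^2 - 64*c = (c - 4)*(c^4 - 4*c^3 - 4*c^2 + 16*c) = (c - 4)^2*(c^3 - 4*c) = (c - 4)^2*(c + 2)*(c^2 - 2*c) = (c - 4)^2*(c - 2)*(c + 2)*(c)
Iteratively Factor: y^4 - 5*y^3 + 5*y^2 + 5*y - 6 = (y - 1)*(y^3 - 4*y^2 + y + 6) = (y - 2)*(y - 1)*(y^2 - 2*y - 3) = (y - 3)*(y - 2)*(y - 1)*(y + 1)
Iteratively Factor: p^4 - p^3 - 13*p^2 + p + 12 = (p - 4)*(p^3 + 3*p^2 - p - 3) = (p - 4)*(p + 3)*(p^2 - 1) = (p - 4)*(p - 1)*(p + 3)*(p + 1)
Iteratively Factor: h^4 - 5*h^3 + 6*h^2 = (h)*(h^3 - 5*h^2 + 6*h) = h*(h - 3)*(h^2 - 2*h) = h*(h - 3)*(h - 2)*(h)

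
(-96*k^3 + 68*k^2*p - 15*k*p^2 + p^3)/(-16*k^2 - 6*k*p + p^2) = (12*k^2 - 7*k*p + p^2)/(2*k + p)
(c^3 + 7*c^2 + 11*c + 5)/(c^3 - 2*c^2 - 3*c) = (c^2 + 6*c + 5)/(c*(c - 3))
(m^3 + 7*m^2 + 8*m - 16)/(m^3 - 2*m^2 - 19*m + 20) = (m + 4)/(m - 5)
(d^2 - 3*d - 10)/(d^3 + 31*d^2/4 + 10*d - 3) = 4*(d - 5)/(4*d^2 + 23*d - 6)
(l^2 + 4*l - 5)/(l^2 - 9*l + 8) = (l + 5)/(l - 8)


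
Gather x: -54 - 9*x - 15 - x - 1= -10*x - 70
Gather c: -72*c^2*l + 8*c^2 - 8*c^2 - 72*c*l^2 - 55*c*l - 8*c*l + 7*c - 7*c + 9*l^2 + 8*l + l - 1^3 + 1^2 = -72*c^2*l + c*(-72*l^2 - 63*l) + 9*l^2 + 9*l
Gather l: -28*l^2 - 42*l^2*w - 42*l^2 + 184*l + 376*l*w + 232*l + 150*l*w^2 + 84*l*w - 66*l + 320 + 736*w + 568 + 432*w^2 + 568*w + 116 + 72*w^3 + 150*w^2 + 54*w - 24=l^2*(-42*w - 70) + l*(150*w^2 + 460*w + 350) + 72*w^3 + 582*w^2 + 1358*w + 980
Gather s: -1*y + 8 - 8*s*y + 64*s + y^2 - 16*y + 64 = s*(64 - 8*y) + y^2 - 17*y + 72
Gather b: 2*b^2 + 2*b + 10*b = 2*b^2 + 12*b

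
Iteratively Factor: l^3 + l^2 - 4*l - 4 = (l + 1)*(l^2 - 4) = (l + 1)*(l + 2)*(l - 2)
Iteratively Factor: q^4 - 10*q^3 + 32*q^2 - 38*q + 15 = (q - 5)*(q^3 - 5*q^2 + 7*q - 3) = (q - 5)*(q - 3)*(q^2 - 2*q + 1) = (q - 5)*(q - 3)*(q - 1)*(q - 1)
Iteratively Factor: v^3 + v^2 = (v)*(v^2 + v) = v^2*(v + 1)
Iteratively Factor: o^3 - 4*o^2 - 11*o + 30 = (o - 2)*(o^2 - 2*o - 15) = (o - 5)*(o - 2)*(o + 3)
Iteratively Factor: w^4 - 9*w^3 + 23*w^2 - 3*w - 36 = (w - 3)*(w^3 - 6*w^2 + 5*w + 12) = (w - 4)*(w - 3)*(w^2 - 2*w - 3) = (w - 4)*(w - 3)*(w + 1)*(w - 3)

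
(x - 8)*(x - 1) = x^2 - 9*x + 8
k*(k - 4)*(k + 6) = k^3 + 2*k^2 - 24*k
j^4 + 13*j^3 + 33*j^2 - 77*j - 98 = (j - 2)*(j + 1)*(j + 7)^2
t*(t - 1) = t^2 - t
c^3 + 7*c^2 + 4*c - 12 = (c - 1)*(c + 2)*(c + 6)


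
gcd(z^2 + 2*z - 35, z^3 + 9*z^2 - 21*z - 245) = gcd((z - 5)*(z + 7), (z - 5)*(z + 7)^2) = z^2 + 2*z - 35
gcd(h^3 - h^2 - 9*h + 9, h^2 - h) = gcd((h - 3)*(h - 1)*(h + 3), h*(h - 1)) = h - 1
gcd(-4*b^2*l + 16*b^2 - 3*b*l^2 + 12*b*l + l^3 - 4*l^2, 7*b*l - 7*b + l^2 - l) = 1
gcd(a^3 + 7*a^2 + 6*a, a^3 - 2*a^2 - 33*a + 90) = a + 6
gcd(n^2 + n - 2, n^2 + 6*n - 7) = n - 1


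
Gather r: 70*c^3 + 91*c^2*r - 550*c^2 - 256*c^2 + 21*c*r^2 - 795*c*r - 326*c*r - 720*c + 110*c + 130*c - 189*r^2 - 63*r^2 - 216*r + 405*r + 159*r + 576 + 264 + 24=70*c^3 - 806*c^2 - 480*c + r^2*(21*c - 252) + r*(91*c^2 - 1121*c + 348) + 864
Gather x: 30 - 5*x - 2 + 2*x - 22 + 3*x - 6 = 0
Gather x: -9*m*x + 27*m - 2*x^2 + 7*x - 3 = 27*m - 2*x^2 + x*(7 - 9*m) - 3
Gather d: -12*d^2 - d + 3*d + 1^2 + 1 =-12*d^2 + 2*d + 2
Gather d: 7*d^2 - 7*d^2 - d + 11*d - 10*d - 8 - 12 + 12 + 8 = 0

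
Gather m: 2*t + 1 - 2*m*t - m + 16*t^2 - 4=m*(-2*t - 1) + 16*t^2 + 2*t - 3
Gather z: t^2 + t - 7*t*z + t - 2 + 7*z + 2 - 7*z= t^2 - 7*t*z + 2*t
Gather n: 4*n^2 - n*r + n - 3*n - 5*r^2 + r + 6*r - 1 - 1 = 4*n^2 + n*(-r - 2) - 5*r^2 + 7*r - 2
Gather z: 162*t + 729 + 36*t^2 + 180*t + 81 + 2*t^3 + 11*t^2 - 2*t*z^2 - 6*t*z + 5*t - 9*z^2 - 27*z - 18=2*t^3 + 47*t^2 + 347*t + z^2*(-2*t - 9) + z*(-6*t - 27) + 792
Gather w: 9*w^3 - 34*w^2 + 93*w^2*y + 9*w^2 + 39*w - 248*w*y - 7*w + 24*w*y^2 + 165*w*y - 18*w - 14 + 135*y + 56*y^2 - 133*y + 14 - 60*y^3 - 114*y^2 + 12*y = 9*w^3 + w^2*(93*y - 25) + w*(24*y^2 - 83*y + 14) - 60*y^3 - 58*y^2 + 14*y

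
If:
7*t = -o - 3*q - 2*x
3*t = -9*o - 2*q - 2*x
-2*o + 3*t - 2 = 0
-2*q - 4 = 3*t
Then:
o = -1/19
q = -56/19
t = 12/19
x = 85/38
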